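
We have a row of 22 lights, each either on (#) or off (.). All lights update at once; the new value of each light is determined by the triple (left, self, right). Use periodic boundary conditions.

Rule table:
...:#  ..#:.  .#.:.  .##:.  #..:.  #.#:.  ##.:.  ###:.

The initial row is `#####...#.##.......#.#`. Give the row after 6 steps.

......#......#####....
#####...####.......###
......#......#####....  (repeats step 1; period 2)
step 6: #####...####.......###

#####...####.......###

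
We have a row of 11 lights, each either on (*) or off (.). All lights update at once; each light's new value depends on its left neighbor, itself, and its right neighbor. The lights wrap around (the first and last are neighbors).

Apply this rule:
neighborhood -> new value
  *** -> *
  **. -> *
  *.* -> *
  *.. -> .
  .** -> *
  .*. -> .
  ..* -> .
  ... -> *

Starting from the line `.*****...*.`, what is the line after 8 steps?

step 1: .*****.*...
step 2: .******..**
step 3: *******..**
step 4: *******..**  (fixed point — unchanged through step 8)

*******..**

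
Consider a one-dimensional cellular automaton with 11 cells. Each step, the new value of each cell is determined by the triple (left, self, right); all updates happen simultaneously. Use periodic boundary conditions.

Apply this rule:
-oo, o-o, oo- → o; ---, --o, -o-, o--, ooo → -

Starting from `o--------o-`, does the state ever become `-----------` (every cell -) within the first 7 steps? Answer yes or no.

yes

----------o
-----------
all cells are - at step 2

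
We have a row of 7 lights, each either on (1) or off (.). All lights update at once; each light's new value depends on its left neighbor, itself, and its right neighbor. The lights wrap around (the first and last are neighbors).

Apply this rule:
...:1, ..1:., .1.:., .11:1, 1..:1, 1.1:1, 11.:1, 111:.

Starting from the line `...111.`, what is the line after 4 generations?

11....1

generation 1: 11.1.11
generation 2: .11.11.
generation 3: .111111
generation 4: 11....1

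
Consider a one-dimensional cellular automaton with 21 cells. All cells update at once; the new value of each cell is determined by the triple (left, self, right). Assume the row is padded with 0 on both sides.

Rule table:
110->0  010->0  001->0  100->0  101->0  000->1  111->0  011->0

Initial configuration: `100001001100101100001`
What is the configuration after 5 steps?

001100000000000001100

001100000000000001100
100001111111111100001
001100000000000001100  (repeats step 1; period 2)
step 5: 001100000000000001100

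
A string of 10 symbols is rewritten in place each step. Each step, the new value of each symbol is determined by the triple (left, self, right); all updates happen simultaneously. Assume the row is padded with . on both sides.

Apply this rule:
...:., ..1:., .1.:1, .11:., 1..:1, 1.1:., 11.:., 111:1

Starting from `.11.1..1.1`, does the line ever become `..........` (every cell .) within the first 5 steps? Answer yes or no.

no

....11.1.1
.......1.1
.......1.1  (fixed point — unchanged through step 5)
step 5 is .......1.1, still not uniform .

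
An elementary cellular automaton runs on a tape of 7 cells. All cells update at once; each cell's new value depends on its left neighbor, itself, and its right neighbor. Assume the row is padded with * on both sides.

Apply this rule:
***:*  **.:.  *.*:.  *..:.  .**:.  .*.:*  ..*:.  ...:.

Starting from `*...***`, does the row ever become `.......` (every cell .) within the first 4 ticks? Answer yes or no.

yes

tick 1: .....**
tick 2: ......*
tick 3: .......
all cells are . at tick 3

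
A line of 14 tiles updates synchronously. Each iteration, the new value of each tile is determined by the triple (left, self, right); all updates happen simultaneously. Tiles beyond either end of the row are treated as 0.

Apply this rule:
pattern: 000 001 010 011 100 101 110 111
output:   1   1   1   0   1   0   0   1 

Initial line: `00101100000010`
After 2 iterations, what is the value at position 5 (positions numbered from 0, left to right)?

1

iteration 1: 11100011111111
iteration 2: 01011101111110
position 5 holds 1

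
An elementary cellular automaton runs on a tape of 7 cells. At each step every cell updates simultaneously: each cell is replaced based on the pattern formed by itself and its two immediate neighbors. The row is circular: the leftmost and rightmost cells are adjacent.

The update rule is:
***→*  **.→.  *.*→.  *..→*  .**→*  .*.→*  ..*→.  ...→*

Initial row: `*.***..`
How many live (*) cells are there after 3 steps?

step 1: *.**.*.
step 2: *.*..*.
step 3: *.**.*.
count of *: 4

4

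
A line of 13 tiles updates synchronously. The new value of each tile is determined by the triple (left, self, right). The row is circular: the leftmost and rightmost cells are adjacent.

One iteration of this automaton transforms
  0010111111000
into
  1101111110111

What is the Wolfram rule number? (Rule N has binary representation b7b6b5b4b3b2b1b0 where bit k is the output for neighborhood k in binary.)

187

position 5: 111 → 1  (bit 7 = 1)
position 9: 110 → 0  (bit 6 = 0)
position 3: 101 → 1  (bit 5 = 1)
position 10: 100 → 1  (bit 4 = 1)
position 4: 011 → 1  (bit 3 = 1)
position 2: 010 → 0  (bit 2 = 0)
position 1: 001 → 1  (bit 1 = 1)
position 0: 000 → 1  (bit 0 = 1)
bits b7..b0 = 10111011 = 187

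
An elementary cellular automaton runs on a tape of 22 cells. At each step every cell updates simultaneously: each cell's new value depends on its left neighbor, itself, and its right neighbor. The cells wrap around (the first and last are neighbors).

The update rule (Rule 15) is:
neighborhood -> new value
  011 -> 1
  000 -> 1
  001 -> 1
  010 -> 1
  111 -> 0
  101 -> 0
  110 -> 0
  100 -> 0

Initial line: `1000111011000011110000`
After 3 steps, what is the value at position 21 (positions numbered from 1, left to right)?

0

step 1: 1011100010011110000111
step 2: 0010001110110000111100
step 3: 1110111000100111100001
position 21 holds 0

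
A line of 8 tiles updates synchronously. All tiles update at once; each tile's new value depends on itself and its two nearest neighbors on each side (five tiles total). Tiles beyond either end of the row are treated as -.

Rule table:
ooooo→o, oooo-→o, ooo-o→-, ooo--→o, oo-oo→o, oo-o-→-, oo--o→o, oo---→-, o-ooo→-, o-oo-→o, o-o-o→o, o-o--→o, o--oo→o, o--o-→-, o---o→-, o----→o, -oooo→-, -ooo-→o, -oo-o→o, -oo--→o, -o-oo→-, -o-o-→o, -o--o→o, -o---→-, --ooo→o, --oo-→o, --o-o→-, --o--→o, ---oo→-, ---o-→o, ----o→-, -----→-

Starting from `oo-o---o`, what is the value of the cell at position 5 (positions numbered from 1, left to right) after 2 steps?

oo-o--oo
oo-ooooo
position 5 holds o

o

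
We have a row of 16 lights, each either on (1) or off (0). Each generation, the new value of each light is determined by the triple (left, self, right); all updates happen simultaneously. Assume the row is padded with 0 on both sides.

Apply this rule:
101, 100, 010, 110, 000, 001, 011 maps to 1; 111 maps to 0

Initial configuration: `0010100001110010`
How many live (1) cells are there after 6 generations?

1111111111011111
1000000001110001
1111111111011111  (repeats generation 1; period 2)
generation 6: 1000000001110001
count of 1: 5

5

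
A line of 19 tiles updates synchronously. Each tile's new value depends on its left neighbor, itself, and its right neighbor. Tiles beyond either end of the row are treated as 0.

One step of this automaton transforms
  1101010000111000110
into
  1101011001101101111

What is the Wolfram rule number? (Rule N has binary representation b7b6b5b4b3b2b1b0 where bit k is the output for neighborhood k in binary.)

94

position 11: 111 → 0  (bit 7 = 0)
position 1: 110 → 1  (bit 6 = 1)
position 2: 101 → 0  (bit 5 = 0)
position 6: 100 → 1  (bit 4 = 1)
position 0: 011 → 1  (bit 3 = 1)
position 3: 010 → 1  (bit 2 = 1)
position 9: 001 → 1  (bit 1 = 1)
position 7: 000 → 0  (bit 0 = 0)
bits b7..b0 = 01011110 = 94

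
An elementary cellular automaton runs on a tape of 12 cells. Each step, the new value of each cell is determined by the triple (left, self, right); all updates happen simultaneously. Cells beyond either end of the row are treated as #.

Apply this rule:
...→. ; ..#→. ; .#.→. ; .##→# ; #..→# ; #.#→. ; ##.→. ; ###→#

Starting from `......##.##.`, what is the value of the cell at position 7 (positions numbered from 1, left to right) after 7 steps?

#

#.....#..#..
.#.....#..#.
..#.....#...
#..#.....#..
.#..#.....#.
..#..#......
#..#..#.....
position 7 holds #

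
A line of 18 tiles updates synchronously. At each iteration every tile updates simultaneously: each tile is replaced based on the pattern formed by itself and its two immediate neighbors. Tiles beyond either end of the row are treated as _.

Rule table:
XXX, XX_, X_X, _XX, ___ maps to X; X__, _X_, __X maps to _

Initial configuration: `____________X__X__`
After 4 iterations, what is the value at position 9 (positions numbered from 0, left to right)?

X

XXXXXXXXXXX______X
XXXXXXXXXXX_XXXX__
XXXXXXXXXXXXXXXX_X
XXXXXXXXXXXXXXXXX_
position 9 holds X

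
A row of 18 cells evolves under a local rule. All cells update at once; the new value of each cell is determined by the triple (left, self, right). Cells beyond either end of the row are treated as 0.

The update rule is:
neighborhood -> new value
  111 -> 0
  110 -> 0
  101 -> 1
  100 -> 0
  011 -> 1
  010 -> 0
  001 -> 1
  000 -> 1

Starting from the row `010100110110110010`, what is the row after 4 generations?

001101101100100100

101001101101100100
010011011011001001
100110110110010010
001101101100100100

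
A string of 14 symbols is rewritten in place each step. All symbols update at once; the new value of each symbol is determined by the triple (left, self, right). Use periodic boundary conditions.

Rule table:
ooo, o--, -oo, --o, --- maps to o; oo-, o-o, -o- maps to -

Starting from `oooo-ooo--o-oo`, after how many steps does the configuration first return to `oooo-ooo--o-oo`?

14

ooo--oo-oo--oo
oo-ooo--o-oooo
o--oo-oo--oooo
-ooo--o-oooooo
-oo-oo--ooooo-
oo--o-oooooo-o
o-oo--ooooo--o
--o-oooooo-ooo
oo--ooooo--oo-
o-oooooo-ooo--
--ooooo--oo-oo
oooooo-ooo--o-
ooooo--oo-oo--
oooo-ooo--o-oo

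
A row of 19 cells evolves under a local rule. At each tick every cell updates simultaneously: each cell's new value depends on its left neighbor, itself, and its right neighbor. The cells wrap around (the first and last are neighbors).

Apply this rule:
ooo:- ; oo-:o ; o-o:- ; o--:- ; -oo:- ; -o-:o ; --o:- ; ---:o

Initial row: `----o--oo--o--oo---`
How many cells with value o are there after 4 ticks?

tick 1: ooo-o---o--o---o-oo
tick 2: --o-o-o-o--o-o-o---
tick 3: o-o-o-o-o--o-o-o-oo
tick 4: o-o-o-o-o--o-o-o---
count of o: 8

8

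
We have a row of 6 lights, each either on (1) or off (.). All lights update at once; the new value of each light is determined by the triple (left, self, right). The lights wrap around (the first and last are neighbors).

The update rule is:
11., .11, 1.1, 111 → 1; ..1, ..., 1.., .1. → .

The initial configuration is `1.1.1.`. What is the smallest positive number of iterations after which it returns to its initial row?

2

.1.1.1
1.1.1.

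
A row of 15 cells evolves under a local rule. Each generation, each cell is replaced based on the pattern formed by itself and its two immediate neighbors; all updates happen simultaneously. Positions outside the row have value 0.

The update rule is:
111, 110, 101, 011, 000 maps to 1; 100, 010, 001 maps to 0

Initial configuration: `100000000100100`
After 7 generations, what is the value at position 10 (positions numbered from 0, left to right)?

1

generation 1: 001111110000001
generation 2: 101111110111100
generation 3: 011111111111101
generation 4: 011111111111110
generation 5: 011111111111110  (fixed point — unchanged through generation 7)
position 10 holds 1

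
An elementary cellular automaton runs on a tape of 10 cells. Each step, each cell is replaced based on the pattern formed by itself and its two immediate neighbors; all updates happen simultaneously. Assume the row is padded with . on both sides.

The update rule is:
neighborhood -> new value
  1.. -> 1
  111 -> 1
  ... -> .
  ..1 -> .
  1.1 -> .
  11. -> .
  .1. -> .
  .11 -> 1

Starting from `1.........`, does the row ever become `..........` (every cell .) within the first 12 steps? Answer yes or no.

yes

.1........
..1.......
...1......
....1.....
.....1....
......1...
.......1..
........1.
.........1
..........
all cells are . at step 10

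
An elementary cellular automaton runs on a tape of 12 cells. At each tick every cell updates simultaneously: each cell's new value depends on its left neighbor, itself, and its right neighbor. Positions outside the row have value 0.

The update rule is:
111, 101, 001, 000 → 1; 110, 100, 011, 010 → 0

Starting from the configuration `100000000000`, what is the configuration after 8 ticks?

110100100010

001111111111
110111111110
001011111100
110101111001
001010110010
110101000100
001010011001
110100100010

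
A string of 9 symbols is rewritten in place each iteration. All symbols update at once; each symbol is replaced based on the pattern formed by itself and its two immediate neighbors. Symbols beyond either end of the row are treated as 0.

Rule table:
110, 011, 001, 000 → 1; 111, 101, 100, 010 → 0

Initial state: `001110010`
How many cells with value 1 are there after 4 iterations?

6

111010100
101000001
000011110
111110010
count of 1: 6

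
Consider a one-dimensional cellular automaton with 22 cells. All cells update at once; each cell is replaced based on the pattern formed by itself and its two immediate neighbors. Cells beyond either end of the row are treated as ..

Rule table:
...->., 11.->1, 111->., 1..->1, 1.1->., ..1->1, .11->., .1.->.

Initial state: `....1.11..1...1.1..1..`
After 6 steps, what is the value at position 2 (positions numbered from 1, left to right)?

...1...111.1.1...11.1.
..1.1.1..1....1.1.1..1
.1.....11.1..1.....11.
1.1...1.1..11.1...1.11
...1.1...11.1..1.1...1
..1...1.1.1..11...1.1.
position 2 holds .

.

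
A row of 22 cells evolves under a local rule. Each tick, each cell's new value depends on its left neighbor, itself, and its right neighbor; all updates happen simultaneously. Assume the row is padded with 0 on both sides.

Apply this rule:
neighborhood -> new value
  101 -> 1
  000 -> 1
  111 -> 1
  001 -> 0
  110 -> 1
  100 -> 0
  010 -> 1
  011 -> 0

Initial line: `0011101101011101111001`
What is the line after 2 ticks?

1000111011110111011001

1001110111101110111001
1000111011110111011001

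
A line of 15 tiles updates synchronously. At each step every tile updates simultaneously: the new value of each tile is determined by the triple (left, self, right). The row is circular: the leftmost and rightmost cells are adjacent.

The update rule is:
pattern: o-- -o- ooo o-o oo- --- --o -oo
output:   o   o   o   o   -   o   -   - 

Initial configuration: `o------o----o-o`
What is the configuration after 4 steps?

step 1: -ooooo-oooo-oo-
step 2: --ooo-o-oo-o--o
step 3: o--o-ooo--ooo-o
step 4: -o-oo-o-o--o-o-

-o-oo-o-o--o-o-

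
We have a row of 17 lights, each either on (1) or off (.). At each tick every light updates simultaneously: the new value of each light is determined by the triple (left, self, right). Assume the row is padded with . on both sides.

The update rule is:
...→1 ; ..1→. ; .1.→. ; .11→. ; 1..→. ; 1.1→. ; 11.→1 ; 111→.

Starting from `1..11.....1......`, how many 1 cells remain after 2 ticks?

....1.111...11111
111.....1.1.....1
count of 1: 6

6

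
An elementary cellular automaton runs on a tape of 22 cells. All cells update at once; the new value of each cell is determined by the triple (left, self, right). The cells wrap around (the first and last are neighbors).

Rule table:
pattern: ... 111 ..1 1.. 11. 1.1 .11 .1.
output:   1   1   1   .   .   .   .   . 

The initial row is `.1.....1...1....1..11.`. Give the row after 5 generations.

..1.11..1..11.1..1..1.

1..1111..11..111..1...
..1.11..1...1.1..1..11
.1.....1..11....1..1..
1..1111..1...111..1..1
..1.11..1..11.1..1..1.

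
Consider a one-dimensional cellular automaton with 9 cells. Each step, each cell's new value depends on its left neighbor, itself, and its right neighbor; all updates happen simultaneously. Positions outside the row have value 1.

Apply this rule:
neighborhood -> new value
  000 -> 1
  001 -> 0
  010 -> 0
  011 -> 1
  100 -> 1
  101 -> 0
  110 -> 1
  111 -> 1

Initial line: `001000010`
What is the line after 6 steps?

110111110

100111000
110111110
110111110  (fixed point — unchanged through step 6)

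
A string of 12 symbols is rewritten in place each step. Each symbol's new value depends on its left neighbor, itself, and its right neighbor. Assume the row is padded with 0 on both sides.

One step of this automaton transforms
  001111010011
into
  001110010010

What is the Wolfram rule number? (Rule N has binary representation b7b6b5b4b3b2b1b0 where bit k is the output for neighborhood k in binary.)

140

position 3: 111 → 1  (bit 7 = 1)
position 5: 110 → 0  (bit 6 = 0)
position 6: 101 → 0  (bit 5 = 0)
position 8: 100 → 0  (bit 4 = 0)
position 2: 011 → 1  (bit 3 = 1)
position 7: 010 → 1  (bit 2 = 1)
position 1: 001 → 0  (bit 1 = 0)
position 0: 000 → 0  (bit 0 = 0)
bits b7..b0 = 10001100 = 140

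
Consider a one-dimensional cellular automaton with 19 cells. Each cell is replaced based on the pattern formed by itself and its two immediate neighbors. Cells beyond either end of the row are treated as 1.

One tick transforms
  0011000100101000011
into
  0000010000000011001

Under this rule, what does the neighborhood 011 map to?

0

At position 2 the neighborhood is 011; the next row has 0 there.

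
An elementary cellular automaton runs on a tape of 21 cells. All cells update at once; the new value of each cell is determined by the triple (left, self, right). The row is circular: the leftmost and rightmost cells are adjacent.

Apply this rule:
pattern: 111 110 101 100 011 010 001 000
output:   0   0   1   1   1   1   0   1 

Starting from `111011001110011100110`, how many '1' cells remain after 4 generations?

11

100110101001010010101
010101111101111011111
111111000011000110000
100000111010110101110
count of 1: 11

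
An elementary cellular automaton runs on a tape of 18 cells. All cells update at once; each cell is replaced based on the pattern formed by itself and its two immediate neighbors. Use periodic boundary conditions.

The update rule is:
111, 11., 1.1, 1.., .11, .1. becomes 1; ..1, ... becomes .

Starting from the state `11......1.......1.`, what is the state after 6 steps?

111.....11......11
1111....111.....11
11111...1111....11
111111..11111...11
1111111.111111..11
111111111111111.11

111111111111111.11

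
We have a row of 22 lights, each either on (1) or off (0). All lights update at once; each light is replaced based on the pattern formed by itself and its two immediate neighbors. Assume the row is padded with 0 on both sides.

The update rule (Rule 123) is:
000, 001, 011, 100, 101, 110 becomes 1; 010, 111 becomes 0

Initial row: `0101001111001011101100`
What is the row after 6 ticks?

1000001111011111100001

1010111001110110111111
0101101111011111100001
1011111001110000111110
0110001111011111100011
1111111001110000111111
1000001111011111100001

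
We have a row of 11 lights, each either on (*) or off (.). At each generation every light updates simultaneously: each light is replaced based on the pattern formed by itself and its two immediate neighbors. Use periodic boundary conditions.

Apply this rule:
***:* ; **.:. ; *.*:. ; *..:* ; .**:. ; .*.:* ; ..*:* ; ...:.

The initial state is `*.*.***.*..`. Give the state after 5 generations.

*.*..*..***
..******.**
**.****....
....**.*..*
*..*...****

*..*...****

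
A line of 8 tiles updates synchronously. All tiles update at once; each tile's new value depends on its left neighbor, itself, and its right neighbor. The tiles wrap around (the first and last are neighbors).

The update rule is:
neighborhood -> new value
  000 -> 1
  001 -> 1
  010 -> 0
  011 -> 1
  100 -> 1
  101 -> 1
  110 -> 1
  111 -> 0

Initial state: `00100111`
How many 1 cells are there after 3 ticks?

11011101
01110111
11011101
count of 1: 6

6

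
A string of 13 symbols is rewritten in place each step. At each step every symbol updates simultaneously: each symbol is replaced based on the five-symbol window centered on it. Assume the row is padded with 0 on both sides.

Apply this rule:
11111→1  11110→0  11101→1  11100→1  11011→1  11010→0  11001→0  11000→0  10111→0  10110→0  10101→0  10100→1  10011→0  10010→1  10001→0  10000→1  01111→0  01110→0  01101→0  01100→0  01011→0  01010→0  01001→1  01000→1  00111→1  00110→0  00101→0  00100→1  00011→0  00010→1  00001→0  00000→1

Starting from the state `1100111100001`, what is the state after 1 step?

0000100101011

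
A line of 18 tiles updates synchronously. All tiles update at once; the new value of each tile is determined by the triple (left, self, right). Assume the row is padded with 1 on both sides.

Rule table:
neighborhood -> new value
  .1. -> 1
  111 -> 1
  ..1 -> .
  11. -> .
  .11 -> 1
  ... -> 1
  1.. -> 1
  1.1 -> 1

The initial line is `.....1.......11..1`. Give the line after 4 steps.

1111.1111111.1.1.1
111.1111111.111111
11.1111111.1111111
1.1111111.11111111

1.1111111.11111111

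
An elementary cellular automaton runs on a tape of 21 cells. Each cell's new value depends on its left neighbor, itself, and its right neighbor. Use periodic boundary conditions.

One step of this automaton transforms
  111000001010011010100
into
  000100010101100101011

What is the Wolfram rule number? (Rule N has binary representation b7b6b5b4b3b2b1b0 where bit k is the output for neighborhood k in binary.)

position 1: 111 → 0  (bit 7 = 0)
position 2: 110 → 0  (bit 6 = 0)
position 9: 101 → 1  (bit 5 = 1)
position 3: 100 → 1  (bit 4 = 1)
position 0: 011 → 0  (bit 3 = 0)
position 8: 010 → 0  (bit 2 = 0)
position 7: 001 → 1  (bit 1 = 1)
position 4: 000 → 0  (bit 0 = 0)
bits b7..b0 = 00110010 = 50

50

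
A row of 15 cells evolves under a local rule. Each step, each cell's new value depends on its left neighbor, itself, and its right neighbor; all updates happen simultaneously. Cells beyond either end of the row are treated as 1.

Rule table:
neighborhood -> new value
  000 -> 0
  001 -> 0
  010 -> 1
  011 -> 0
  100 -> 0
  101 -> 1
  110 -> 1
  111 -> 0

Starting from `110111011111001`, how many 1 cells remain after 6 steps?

011001100001000
101000100001000
111000100001000
001000100001000
001000100001000  (fixed point — unchanged through step 6)
count of 1: 3

3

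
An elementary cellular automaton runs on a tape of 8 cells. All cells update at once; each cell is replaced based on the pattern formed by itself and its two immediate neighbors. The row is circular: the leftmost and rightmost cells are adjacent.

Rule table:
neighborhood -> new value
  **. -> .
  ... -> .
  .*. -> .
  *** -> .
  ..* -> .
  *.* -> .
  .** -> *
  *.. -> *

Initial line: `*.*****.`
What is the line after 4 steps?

..*.....
...*....
....*...
.....*..

.....*..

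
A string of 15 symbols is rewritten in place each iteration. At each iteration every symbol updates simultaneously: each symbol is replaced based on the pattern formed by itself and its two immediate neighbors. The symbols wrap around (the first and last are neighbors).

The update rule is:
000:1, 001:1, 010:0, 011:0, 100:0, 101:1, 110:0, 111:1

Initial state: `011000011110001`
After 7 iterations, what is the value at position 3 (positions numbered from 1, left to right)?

100011101100110
001101010001001
010010100110010
100101001000100
001010010011001
010100100100010
101001001001100
position 3 holds 1

1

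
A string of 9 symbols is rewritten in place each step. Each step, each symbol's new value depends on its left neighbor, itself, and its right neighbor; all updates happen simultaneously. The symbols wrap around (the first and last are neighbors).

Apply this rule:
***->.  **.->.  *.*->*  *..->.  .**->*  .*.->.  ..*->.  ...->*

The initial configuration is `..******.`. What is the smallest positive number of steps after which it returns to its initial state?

36

step 1: *.*......
step 2: .*..****.
step 3: ....*....
step 4: ***...***
step 5: ....*.*..
step 6: ***..*..*
step 7: ........*
step 8: .******..
step 9: .*......*
step 10: *..****..
step 11: ...*.....
step 12: **...****
step 13: ...*.*...
step 14: **..*..**
step 15: .......*.
step 16: ******...
step 17: *......*.
step 18: ..****..*
step 19: ..*......
step 20: *...*****
step 21: ..*.*....
step 22: *..*..***
step 23: ......*..
step 24: *****...*
step 25: ......*.*
step 26: .****..*.
step 27: .*.......
step 28: ...******
step 29: .*.*.....
step 30: ..*..****
step 31: .....*...
step 32: ****...**
step 33: .....*.*.
step 34: ****..*..
step 35: *........
step 36: ..******.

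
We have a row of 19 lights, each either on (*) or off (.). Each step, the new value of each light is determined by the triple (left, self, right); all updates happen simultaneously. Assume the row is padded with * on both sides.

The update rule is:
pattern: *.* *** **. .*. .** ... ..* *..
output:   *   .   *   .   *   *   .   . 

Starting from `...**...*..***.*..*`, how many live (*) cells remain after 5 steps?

.*.**.*....*.**...*
*.****..**..***.*.*
***..*..**..*.**.**
..*.....**...*****.
....***.**.*.*...**
count of *: 9

9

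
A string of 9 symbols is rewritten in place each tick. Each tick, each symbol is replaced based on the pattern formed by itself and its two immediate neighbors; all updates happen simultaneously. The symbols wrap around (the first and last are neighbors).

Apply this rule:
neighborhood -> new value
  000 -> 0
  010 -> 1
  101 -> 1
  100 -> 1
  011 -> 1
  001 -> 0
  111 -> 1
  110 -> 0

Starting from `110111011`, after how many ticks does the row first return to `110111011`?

9

101110111
011101111
111011110
110111101
101111011
011110111
111101110
111011101
110111011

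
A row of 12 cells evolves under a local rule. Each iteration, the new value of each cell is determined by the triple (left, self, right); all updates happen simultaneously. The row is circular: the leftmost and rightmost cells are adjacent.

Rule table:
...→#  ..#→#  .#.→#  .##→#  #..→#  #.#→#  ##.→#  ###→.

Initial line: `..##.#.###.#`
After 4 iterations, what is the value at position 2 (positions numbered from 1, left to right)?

iteration 1: ########.###
iteration 2: .......###..
iteration 3: ########.###  (repeats iteration 1; period 2)
iteration 4: .......###..
position 2 holds .

.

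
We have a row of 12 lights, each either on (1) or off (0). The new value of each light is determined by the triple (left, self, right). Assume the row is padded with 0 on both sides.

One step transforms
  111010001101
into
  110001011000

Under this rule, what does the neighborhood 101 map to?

At position 3 the neighborhood is 101; the next row has 0 there.

0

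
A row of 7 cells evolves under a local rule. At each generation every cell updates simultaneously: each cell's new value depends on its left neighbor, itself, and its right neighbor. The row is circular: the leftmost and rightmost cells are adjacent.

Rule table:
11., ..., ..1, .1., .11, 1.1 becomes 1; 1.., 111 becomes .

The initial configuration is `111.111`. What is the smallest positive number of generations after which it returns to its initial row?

5

..111..
111.1.1
..11111
.11...1
111.111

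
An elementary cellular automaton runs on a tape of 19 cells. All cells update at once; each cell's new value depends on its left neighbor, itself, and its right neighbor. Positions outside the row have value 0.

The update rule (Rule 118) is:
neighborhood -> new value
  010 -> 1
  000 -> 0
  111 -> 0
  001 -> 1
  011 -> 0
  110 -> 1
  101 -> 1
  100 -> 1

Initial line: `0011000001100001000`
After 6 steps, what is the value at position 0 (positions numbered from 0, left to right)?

0

0101100010110011100
1110110111011100110
0011011001100111011
0101101110111001101
1110110011001110111
0011011101110011001
position 0 holds 0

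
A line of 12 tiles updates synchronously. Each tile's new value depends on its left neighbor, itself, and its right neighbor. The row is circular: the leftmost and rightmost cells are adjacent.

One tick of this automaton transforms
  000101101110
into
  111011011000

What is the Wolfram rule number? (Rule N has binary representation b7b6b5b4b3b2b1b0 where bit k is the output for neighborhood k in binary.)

43

position 9: 111 → 0  (bit 7 = 0)
position 6: 110 → 0  (bit 6 = 0)
position 4: 101 → 1  (bit 5 = 1)
position 11: 100 → 0  (bit 4 = 0)
position 5: 011 → 1  (bit 3 = 1)
position 3: 010 → 0  (bit 2 = 0)
position 2: 001 → 1  (bit 1 = 1)
position 0: 000 → 1  (bit 0 = 1)
bits b7..b0 = 00101011 = 43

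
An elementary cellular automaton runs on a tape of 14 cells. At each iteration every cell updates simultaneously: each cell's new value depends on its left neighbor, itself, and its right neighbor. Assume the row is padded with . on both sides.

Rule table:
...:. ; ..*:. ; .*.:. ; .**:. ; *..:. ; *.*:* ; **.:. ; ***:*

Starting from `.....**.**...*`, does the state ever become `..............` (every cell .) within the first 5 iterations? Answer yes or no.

.......*......
..............
all cells are . at iteration 2

yes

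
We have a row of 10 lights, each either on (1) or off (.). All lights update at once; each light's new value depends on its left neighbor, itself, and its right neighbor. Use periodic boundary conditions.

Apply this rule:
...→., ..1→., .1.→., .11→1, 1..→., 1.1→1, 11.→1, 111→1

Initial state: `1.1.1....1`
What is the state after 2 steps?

11.1.....1
111......1

111......1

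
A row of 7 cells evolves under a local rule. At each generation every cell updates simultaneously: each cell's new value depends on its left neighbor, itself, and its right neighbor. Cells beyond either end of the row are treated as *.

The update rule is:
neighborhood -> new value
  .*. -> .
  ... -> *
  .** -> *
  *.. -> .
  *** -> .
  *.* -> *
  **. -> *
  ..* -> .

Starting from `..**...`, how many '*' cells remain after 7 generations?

..**.*.
..***.*
..*.***
...**..
.*.**..
*.***..
***.*..
count of *: 4

4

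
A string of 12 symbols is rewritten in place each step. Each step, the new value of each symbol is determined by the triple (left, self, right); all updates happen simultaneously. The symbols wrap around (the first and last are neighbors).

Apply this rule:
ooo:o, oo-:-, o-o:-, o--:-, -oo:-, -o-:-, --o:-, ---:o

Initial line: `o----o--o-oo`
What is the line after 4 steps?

step 1: --oo-------o
step 2: -----ooooo--
step 3: oooo--ooo--o
step 4: ooo----o----

ooo----o----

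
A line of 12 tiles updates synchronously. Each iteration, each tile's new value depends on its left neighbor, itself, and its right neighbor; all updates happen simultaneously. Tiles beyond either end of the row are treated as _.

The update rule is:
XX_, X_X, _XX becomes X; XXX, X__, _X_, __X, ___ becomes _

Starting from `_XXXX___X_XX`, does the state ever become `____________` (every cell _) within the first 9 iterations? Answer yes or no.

_X__X____XXX
_________X_X
__________X_
____________
all cells are _ at iteration 4

yes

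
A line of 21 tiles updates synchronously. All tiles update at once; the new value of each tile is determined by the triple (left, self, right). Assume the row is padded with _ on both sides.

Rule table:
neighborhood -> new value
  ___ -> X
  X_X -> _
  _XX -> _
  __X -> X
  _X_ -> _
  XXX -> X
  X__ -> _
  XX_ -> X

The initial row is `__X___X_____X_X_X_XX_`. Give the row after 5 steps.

XX_XXXXXXX______XXX_X

XX__XX__XXXX_______X_
_X_X_X_X_XXX_XXXXXX__
X_________XX__XXXXX_X
__XXXXXXXX_X_X_XXXX__
XX_XXXXXXX______XXX_X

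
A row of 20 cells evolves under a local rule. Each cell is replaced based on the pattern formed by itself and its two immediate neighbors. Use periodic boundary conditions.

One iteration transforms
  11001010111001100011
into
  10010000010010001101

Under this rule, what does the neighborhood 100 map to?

At position 2 the neighborhood is 100; the next row has 0 there.

0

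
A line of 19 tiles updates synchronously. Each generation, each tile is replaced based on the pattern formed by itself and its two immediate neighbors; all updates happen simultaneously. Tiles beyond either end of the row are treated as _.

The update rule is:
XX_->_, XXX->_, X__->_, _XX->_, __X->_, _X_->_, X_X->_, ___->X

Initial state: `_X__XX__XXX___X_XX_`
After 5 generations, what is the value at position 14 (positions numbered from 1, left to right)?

____________X______
XXXXXXXXXXX___XXXXX
____________X______  (repeats generation 1; period 2)
generation 5: ____________X______
position 14 holds _

_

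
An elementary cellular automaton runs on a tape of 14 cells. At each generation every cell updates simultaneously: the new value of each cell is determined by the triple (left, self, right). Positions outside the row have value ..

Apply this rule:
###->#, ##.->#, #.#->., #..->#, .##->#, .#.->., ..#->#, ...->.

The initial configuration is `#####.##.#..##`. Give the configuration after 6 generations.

#####.##..####
#####.########
#####.########  (fixed point — unchanged through generation 6)

#####.########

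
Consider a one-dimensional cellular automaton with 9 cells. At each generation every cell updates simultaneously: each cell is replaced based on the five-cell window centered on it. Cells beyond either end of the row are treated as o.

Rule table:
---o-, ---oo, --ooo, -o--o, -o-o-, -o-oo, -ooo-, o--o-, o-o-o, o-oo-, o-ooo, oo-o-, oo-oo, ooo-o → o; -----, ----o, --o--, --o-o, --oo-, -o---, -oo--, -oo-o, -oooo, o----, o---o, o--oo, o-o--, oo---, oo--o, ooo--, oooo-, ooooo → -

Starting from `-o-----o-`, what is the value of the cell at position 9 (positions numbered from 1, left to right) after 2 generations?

generation 1: o-----o-o
generation 2: -----o-oo
position 9 holds o

o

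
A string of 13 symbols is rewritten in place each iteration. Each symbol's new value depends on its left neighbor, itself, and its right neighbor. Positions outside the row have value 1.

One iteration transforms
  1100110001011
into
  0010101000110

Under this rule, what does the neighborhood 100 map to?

At position 2 the neighborhood is 100; the next row has 1 there.

1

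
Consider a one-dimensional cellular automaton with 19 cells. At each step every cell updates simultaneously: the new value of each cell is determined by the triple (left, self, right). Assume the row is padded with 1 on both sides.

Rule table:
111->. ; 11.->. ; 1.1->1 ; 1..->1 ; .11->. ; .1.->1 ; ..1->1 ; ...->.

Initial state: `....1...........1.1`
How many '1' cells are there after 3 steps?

9

step 1: 1..111.........111.
step 2: .11...1.......1...1
step 3: 1..1.111.....111.1.
count of 1: 9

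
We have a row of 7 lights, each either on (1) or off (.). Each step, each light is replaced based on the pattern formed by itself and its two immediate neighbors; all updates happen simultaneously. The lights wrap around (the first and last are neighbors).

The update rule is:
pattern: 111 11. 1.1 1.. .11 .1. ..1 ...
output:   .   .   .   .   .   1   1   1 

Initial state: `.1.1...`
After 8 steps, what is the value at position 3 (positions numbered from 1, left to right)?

.

step 1: 11.1.11
step 2: ...1...
step 3: 1111.11
step 4: .......
step 5: 1111111
step 6: .......  (repeats step 4; period 2)
step 8: .......
position 3 holds .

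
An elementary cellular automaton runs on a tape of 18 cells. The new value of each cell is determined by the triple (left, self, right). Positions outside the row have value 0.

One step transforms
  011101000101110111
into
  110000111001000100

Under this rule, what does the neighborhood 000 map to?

At position 7 the neighborhood is 000; the next row has 1 there.

1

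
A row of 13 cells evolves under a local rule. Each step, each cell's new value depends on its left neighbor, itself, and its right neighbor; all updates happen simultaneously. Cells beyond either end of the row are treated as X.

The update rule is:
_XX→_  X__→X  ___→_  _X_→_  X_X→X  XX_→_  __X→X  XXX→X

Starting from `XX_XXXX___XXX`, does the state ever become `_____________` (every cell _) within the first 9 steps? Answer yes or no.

no

X_X_XX_X_X_XX
_X_X__X_X_X_X
X_X_XX_X_X_X_
_X_X__X_X_X_X  (repeats step 2; period 2)
step 9: X_X_XX_X_X_X_
step 9 is X_X_XX_X_X_X_, still not uniform _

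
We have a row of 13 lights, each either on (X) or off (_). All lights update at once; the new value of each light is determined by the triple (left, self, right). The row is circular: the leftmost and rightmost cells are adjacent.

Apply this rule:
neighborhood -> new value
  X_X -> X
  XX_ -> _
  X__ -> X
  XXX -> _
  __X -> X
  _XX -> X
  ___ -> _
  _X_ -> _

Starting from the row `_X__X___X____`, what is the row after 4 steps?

X_X_X_X_X_X_X

X_XX_X_X_X___
_XX_X_X_X_X_X
XX_X_X_X_X_X_
X_X_X_X_X_X_X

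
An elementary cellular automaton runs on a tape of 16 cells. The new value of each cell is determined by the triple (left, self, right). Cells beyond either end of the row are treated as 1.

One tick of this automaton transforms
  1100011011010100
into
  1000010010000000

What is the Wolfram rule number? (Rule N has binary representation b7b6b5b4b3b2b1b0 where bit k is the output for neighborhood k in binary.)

position 0: 111 → 1  (bit 7 = 1)
position 1: 110 → 0  (bit 6 = 0)
position 7: 101 → 0  (bit 5 = 0)
position 2: 100 → 0  (bit 4 = 0)
position 5: 011 → 1  (bit 3 = 1)
position 11: 010 → 0  (bit 2 = 0)
position 4: 001 → 0  (bit 1 = 0)
position 3: 000 → 0  (bit 0 = 0)
bits b7..b0 = 10001000 = 136

136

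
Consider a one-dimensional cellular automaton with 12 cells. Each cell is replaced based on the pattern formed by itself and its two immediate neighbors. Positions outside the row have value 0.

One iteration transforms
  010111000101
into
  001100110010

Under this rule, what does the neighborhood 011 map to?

At position 3 the neighborhood is 011; the next row has 1 there.

1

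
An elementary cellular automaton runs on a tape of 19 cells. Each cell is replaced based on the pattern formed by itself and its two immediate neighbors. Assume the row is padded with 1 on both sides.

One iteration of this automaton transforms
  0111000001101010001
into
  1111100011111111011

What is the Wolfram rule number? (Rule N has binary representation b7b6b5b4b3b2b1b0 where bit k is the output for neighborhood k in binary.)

254

position 2: 111 → 1  (bit 7 = 1)
position 3: 110 → 1  (bit 6 = 1)
position 0: 101 → 1  (bit 5 = 1)
position 4: 100 → 1  (bit 4 = 1)
position 1: 011 → 1  (bit 3 = 1)
position 12: 010 → 1  (bit 2 = 1)
position 8: 001 → 1  (bit 1 = 1)
position 5: 000 → 0  (bit 0 = 0)
bits b7..b0 = 11111110 = 254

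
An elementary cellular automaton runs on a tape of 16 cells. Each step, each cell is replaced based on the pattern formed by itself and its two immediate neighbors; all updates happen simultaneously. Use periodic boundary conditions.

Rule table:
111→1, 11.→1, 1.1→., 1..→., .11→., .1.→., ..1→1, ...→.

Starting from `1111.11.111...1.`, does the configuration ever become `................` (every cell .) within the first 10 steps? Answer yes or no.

.111..1..11..1..
1.11.1..1.1.1...
...1...1.......1
..1...1.......1.
.1...1.......1..
1...1.......1...
...1.......1...1
..1.......1...1.
.1.......1...1..
1.......1...1...
step 10 is 1.......1...1..., still not uniform .

no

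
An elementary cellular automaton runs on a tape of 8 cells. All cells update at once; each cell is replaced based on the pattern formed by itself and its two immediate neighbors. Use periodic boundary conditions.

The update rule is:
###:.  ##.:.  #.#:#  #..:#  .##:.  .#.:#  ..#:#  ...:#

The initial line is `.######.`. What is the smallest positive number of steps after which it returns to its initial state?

#......#
.######.

2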